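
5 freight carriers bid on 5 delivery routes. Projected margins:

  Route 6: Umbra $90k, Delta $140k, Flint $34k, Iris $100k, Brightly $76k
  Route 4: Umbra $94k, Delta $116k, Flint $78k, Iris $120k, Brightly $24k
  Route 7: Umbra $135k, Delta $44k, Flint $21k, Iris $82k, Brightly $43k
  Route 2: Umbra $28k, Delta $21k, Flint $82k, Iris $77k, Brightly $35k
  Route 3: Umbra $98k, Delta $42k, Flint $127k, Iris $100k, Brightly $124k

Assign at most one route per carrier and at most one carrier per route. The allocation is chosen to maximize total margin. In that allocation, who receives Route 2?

Flint receives Route 2.

Optimal: Umbra→Route 7 ($135k), Delta→Route 6 ($140k), Flint→Route 2 ($82k), Iris→Route 4 ($120k), Brightly→Route 3 ($124k) — total 135+140+82+120+124 = $601k.
Max-entry greedy (repeatedly take the single best remaining cell) gives $557k, worse by 44.
Flint's own top route is Route 3 ($127k), but forcing Flint→Route 3 and reassigning the rest optimally gives only $557k — worse by 44.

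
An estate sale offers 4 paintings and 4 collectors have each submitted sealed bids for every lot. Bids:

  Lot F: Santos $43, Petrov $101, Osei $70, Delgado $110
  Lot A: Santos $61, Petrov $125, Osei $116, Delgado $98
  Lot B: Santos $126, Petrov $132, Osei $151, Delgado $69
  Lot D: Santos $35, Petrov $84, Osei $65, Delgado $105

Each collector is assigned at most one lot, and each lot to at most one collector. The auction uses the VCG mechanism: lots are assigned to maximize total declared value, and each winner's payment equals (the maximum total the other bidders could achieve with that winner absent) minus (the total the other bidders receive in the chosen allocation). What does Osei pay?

Efficient allocation: Santos→Lot B ($126), Petrov→Lot F ($101), Osei→Lot A ($116), Delgado→Lot D ($105); total welfare W = $448.
Osei receives Lot A at value $116, so the others get W − 116 = $332.
Without Osei: best allocation of the remaining 3 bidders over all 4 lots is Santos→Lot B ($126), Petrov→Lot A ($125), Delgado→Lot F ($110), total $361.
VCG payment = (others' best without Osei) − (others' welfare with Osei) = 361 − 332 = $29.

Osei pays $29.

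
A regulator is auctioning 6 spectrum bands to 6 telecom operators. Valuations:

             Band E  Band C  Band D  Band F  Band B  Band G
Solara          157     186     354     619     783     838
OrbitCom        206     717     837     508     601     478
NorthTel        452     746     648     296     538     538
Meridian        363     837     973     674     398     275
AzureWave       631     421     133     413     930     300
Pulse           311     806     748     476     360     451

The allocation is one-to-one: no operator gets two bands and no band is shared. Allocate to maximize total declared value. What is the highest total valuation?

Maximum total: $4537M

Optimal: Solara→Band G ($838M), OrbitCom→Band D ($837M), NorthTel→Band E ($452M), Meridian→Band F ($674M), AzureWave→Band B ($930M), Pulse→Band C ($806M) — total 838+837+452+674+930+806 = $4537M.
Row-greedy (each operator in turn takes its best remaining band) gives $4336M, worse by 201.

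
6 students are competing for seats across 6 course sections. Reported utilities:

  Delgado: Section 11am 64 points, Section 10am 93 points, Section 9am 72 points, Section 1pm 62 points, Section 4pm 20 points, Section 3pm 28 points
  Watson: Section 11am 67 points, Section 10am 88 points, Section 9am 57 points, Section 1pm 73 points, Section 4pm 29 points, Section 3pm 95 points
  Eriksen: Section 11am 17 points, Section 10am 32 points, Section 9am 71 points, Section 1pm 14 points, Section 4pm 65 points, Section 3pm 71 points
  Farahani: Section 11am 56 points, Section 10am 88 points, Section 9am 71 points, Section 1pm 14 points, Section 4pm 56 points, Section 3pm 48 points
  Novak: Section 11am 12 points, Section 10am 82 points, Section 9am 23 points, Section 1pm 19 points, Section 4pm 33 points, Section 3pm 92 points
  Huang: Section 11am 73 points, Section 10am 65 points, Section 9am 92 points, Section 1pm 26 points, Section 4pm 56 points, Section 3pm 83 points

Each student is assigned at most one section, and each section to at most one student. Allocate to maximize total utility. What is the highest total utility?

Optimal: Delgado→Section 11am (64 points), Watson→Section 1pm (73 points), Eriksen→Section 4pm (65 points), Farahani→Section 10am (88 points), Novak→Section 3pm (92 points), Huang→Section 9am (92 points) — total 64+73+65+88+92+92 = 474 points.
Max-entry greedy (repeatedly take the single best remaining cell) gives 420 points, worse by 54.

Max total: 474 points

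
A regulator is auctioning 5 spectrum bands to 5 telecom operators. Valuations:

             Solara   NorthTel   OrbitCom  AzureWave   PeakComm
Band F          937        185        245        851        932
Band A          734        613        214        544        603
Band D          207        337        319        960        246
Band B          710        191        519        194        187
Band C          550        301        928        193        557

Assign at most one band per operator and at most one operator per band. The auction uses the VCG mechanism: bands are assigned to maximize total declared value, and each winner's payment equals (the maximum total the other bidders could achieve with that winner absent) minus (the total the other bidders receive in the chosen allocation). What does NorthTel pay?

NorthTel pays $24M.

Efficient allocation: Solara→Band B ($710M), NorthTel→Band A ($613M), OrbitCom→Band C ($928M), AzureWave→Band D ($960M), PeakComm→Band F ($932M); total welfare W = $4143M.
NorthTel receives Band A at value $613M, so the others get W − 613 = $3530M.
Without NorthTel: best allocation of the remaining 4 bidders over all 5 bands is Solara→Band A ($734M), OrbitCom→Band C ($928M), AzureWave→Band D ($960M), PeakComm→Band F ($932M), total $3554M.
VCG payment = (others' best without NorthTel) − (others' welfare with NorthTel) = 3554 − 3530 = $24M.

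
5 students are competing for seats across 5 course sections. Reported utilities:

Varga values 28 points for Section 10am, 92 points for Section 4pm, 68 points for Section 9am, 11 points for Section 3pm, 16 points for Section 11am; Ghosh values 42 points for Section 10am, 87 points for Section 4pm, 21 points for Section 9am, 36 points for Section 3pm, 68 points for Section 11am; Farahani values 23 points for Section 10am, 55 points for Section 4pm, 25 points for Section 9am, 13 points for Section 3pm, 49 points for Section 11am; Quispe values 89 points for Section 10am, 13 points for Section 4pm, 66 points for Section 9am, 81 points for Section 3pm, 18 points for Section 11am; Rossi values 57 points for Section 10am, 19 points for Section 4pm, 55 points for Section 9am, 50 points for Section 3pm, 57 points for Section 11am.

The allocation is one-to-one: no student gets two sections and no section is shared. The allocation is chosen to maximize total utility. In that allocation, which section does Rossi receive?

Rossi receives Section 3pm.

Optimal: Varga→Section 9am (68 points), Ghosh→Section 4pm (87 points), Farahani→Section 11am (49 points), Quispe→Section 10am (89 points), Rossi→Section 3pm (50 points) — total 68+87+49+89+50 = 343 points.
Row-greedy (each student in turn takes its best remaining section) gives 324 points, worse by 19.
Next-best assignment: Varga→Section 9am, Ghosh→Section 4pm, Farahani→Section 11am, Quispe→Section 3pm, Rossi→Section 10am = 342 points.
Rossi's own top section is Section 10am (57 points), but forcing Rossi→Section 10am and reassigning the rest optimally gives only 342 points — worse by 1.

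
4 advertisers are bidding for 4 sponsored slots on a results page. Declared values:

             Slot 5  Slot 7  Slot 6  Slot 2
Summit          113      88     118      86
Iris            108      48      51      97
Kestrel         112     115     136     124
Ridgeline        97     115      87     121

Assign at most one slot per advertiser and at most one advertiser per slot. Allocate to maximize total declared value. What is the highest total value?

This is the linear assignment problem.
Optimal: Summit→Slot 6 ($118), Iris→Slot 5 ($108), Kestrel→Slot 2 ($124), Ridgeline→Slot 7 ($115) — total 118+108+124+115 = $465.
Max-entry greedy (repeatedly take the single best remaining cell) gives $418, worse by 47.
Next-best assignment: Summit→Slot 6, Iris→Slot 5, Kestrel→Slot 7, Ridgeline→Slot 2 = $462.
Swapping Iris↔Summit (Iris→Slot 6 $51, Summit→Slot 5 $113) loses 62.

Maximum total: $465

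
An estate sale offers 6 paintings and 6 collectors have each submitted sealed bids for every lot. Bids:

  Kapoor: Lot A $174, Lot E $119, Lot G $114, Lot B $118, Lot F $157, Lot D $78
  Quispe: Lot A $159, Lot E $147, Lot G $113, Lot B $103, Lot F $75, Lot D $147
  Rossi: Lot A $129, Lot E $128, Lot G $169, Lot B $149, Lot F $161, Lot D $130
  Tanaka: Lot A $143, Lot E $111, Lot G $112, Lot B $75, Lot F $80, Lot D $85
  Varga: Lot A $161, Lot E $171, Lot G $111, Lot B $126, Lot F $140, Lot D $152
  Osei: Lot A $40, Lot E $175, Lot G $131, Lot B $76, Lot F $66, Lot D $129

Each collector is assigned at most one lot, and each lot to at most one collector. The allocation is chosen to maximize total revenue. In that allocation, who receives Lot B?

Varga receives Lot B.

Optimal: Kapoor→Lot F ($157), Quispe→Lot D ($147), Rossi→Lot G ($169), Tanaka→Lot A ($143), Varga→Lot B ($126), Osei→Lot E ($175) — total 157+147+169+143+126+175 = $917.
Max-entry greedy (repeatedly take the single best remaining cell) gives $853, worse by 64.
Checked against all permutations: $917 is optimal.
Varga's own top lot is Lot E ($171), but forcing Varga→Lot E and reassigning the rest optimally gives only $898 — worse by 19.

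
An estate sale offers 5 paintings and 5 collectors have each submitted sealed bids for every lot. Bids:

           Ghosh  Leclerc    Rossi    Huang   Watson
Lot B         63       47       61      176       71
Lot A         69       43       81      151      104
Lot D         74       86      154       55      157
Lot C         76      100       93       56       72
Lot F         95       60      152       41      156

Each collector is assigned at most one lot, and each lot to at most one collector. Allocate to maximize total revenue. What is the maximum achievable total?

Optimal: Ghosh→Lot A ($69), Leclerc→Lot C ($100), Rossi→Lot D ($154), Huang→Lot B ($176), Watson→Lot F ($156) — total 69+100+154+176+156 = $655.
Column-greedy (each lot in turn goes to its best remaining collector) gives $629, worse by 26.
Next-best assignment: Ghosh→Lot A, Leclerc→Lot C, Rossi→Lot F, Huang→Lot B, Watson→Lot D = $654.
Swapping Huang↔Leclerc (Huang→Lot C $56, Leclerc→Lot B $47) loses 173.
Every other assignment is strictly worse.

Max total: $655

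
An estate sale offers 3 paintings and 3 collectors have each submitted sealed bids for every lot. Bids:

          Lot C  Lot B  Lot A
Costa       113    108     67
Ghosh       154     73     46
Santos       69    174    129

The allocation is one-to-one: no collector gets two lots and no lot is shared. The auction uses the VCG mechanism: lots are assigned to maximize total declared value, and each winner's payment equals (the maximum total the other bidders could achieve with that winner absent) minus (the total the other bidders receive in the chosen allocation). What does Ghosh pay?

Efficient allocation: Costa→Lot A ($67), Ghosh→Lot C ($154), Santos→Lot B ($174); total welfare W = $395.
Ghosh receives Lot C at value $154, so the others get W − 154 = $241.
Without Ghosh: best allocation of the remaining 2 bidders over all 3 lots is Costa→Lot C ($113), Santos→Lot B ($174), total $287.
VCG payment = (others' best without Ghosh) − (others' welfare with Ghosh) = 287 − 241 = $46.

Ghosh pays $46.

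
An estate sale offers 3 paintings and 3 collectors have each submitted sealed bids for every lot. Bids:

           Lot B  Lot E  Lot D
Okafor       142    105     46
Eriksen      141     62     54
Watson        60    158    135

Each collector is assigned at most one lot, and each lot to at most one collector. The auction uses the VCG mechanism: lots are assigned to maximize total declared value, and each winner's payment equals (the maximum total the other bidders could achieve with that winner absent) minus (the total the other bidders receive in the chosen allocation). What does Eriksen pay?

Eriksen pays $60.

Efficient allocation: Okafor→Lot E ($105), Eriksen→Lot B ($141), Watson→Lot D ($135); total welfare W = $381.
Eriksen receives Lot B at value $141, so the others get W − 141 = $240.
Without Eriksen: best allocation of the remaining 2 bidders over all 3 lots is Okafor→Lot B ($142), Watson→Lot E ($158), total $300.
VCG payment = (others' best without Eriksen) − (others' welfare with Eriksen) = 300 − 240 = $60.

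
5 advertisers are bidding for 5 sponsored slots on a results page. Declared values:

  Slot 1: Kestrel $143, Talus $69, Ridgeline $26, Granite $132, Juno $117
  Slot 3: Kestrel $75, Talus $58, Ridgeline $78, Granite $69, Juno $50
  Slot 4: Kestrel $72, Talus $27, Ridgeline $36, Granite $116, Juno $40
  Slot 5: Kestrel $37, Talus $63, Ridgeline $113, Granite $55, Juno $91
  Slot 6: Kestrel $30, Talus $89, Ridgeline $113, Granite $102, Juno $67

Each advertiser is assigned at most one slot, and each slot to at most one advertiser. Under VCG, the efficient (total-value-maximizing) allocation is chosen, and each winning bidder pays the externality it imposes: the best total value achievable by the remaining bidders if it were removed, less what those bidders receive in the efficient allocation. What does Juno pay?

Juno pays $31.

Efficient allocation: Kestrel→Slot 1 ($143), Talus→Slot 3 ($58), Ridgeline→Slot 6 ($113), Granite→Slot 4 ($116), Juno→Slot 5 ($91); total welfare W = $521.
Juno receives Slot 5 at value $91, so the others get W − 91 = $430.
Without Juno: best allocation of the remaining 4 bidders over all 5 slots is Kestrel→Slot 1 ($143), Talus→Slot 6 ($89), Ridgeline→Slot 5 ($113), Granite→Slot 4 ($116), total $461.
VCG payment = (others' best without Juno) − (others' welfare with Juno) = 461 − 430 = $31.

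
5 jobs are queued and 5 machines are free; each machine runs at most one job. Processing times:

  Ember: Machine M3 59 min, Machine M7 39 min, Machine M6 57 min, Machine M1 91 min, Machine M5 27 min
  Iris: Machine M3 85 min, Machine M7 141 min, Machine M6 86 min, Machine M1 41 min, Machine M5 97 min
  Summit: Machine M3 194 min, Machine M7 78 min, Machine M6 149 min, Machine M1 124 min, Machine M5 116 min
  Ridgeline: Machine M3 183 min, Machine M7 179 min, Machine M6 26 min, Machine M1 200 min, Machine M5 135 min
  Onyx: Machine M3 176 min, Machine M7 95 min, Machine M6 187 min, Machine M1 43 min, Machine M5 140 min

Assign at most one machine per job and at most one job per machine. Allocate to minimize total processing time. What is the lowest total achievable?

This is the linear assignment problem.
Optimal: Ember→Machine M5 (27 min), Iris→Machine M3 (85 min), Summit→Machine M7 (78 min), Ridgeline→Machine M6 (26 min), Onyx→Machine M1 (43 min) — total 27+85+78+26+43 = 259 min.
Next-best assignment: Ember→Machine M3, Iris→Machine M5, Summit→Machine M7, Ridgeline→Machine M6, Onyx→Machine M1 = 303 min.

Minimum total: 259 min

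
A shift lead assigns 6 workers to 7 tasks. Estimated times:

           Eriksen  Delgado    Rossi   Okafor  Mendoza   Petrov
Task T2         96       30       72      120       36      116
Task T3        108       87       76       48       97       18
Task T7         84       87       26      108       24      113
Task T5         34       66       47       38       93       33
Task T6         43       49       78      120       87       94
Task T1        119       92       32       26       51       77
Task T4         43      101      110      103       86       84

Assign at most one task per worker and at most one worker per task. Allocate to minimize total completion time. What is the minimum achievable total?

Min total: 185 min

This is a one-to-one assignment (minimum-cost bipartite matching).
Optimal: Eriksen→Task T6 (43 min), Delgado→Task T2 (30 min), Rossi→Task T1 (32 min), Okafor→Task T5 (38 min), Mendoza→Task T7 (24 min), Petrov→Task T3 (18 min) — total 43+30+32+38+24+18 = 185 min.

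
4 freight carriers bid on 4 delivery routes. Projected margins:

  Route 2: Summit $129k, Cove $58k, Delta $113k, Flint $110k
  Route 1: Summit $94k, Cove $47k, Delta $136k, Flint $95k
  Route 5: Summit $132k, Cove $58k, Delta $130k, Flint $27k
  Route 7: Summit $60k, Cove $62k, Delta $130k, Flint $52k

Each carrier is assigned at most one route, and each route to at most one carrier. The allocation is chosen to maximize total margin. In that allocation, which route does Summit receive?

Optimal: Summit→Route 5 ($132k), Cove→Route 7 ($62k), Delta→Route 1 ($136k), Flint→Route 2 ($110k) — total 132+62+136+110 = $440k.
Column-greedy (each route in turn goes to its best remaining carrier) gives $375k, worse by 65.
Next-best assignment: Summit→Route 5, Cove→Route 1, Delta→Route 7, Flint→Route 2 = $419k.
Swapping Summit↔Cove (Summit→Route 7 $60k, Cove→Route 5 $58k) loses 76.

Summit receives Route 5.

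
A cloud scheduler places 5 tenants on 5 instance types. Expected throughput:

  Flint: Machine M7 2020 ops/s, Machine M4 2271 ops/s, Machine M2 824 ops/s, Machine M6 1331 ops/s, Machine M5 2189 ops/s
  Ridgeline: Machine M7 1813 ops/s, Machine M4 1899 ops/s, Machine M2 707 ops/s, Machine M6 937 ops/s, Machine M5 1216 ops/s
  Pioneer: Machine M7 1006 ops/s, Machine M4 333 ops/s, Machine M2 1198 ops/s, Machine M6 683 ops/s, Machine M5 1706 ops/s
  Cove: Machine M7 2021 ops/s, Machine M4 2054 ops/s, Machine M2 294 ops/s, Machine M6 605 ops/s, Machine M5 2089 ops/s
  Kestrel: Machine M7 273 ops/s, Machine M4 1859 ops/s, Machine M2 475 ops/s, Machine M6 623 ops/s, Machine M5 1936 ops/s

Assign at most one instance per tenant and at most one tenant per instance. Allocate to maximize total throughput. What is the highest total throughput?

Max total: 8385 ops/s

Optimal: Flint→Machine M6 (1331 ops/s), Ridgeline→Machine M4 (1899 ops/s), Pioneer→Machine M2 (1198 ops/s), Cove→Machine M7 (2021 ops/s), Kestrel→Machine M5 (1936 ops/s) — total 1331+1899+1198+2021+1936 = 8385 ops/s.
Next-best assignment: Flint→Machine M4, Ridgeline→Machine M6, Pioneer→Machine M2, Cove→Machine M7, Kestrel→Machine M5 = 8363 ops/s.
Swapping Cove↔Ridgeline (Cove→Machine M4 2054 ops/s, Ridgeline→Machine M7 1813 ops/s) loses 53.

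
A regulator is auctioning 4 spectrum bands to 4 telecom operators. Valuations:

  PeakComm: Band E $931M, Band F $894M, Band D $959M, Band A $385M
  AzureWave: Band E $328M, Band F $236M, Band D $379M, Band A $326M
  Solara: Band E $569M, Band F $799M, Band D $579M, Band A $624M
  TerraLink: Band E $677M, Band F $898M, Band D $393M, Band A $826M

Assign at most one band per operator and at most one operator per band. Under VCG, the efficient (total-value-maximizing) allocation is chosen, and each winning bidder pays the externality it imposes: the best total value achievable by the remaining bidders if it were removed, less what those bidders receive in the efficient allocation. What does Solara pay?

Solara pays $72M.

Efficient allocation: PeakComm→Band E ($931M), AzureWave→Band D ($379M), Solara→Band F ($799M), TerraLink→Band A ($826M); total welfare W = $2935M.
Solara receives Band F at value $799M, so the others get W − 799 = $2136M.
Without Solara: best allocation of the remaining 3 bidders over all 4 bands is PeakComm→Band E ($931M), AzureWave→Band D ($379M), TerraLink→Band F ($898M), total $2208M.
VCG payment = (others' best without Solara) − (others' welfare with Solara) = 2208 − 2136 = $72M.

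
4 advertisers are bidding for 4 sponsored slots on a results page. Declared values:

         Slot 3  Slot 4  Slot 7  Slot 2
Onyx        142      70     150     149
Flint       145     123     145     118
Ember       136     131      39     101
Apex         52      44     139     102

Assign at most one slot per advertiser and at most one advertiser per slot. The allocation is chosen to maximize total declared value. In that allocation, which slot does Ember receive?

Ember receives Slot 4.

Optimal: Onyx→Slot 2 ($149), Flint→Slot 3 ($145), Ember→Slot 4 ($131), Apex→Slot 7 ($139) — total 149+145+131+139 = $564.
Row-greedy (each advertiser in turn takes its best remaining slot) gives $528, worse by 36.
Next-best assignment: Onyx→Slot 2, Flint→Slot 4, Ember→Slot 3, Apex→Slot 7 = $547.
Swapping Apex↔Onyx (Apex→Slot 2 $102, Onyx→Slot 7 $150) loses 36.
Every other assignment is strictly worse.
Ember's own top slot is Slot 3 ($136), but forcing Ember→Slot 3 and reassigning the rest optimally gives only $547 — worse by 17.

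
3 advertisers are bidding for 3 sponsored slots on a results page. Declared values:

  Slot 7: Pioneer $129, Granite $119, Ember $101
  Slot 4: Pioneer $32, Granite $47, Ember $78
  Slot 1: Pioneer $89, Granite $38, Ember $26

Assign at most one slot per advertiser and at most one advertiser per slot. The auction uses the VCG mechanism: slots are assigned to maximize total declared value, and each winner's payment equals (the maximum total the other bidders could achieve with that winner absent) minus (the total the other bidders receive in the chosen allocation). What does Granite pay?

Granite pays $40.

Efficient allocation: Pioneer→Slot 1 ($89), Granite→Slot 7 ($119), Ember→Slot 4 ($78); total welfare W = $286.
Granite receives Slot 7 at value $119, so the others get W − 119 = $167.
Without Granite: best allocation of the remaining 2 bidders over all 3 slots is Pioneer→Slot 7 ($129), Ember→Slot 4 ($78), total $207.
VCG payment = (others' best without Granite) − (others' welfare with Granite) = 207 − 167 = $40.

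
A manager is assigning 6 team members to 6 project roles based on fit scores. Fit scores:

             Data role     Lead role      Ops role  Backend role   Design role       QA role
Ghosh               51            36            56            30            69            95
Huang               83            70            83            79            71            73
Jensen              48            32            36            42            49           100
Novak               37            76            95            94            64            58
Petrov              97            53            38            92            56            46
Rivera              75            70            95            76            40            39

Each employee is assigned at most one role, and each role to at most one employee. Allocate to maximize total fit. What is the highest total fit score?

Optimal: Ghosh→Design role (69 pts), Huang→Lead role (70 pts), Jensen→QA role (100 pts), Novak→Backend role (94 pts), Petrov→Data role (97 pts), Rivera→Ops role (95 pts) — total 69+70+100+94+97+95 = 525 pts.
Column-greedy (each role in turn goes to its best remaining employee) gives 516 pts, worse by 9.
Next-best assignment: Ghosh→Design role, Huang→Backend role, Jensen→QA role, Novak→Lead role, Petrov→Data role, Rivera→Ops role = 516 pts.
Every other assignment is strictly worse.

Maximum total: 525 pts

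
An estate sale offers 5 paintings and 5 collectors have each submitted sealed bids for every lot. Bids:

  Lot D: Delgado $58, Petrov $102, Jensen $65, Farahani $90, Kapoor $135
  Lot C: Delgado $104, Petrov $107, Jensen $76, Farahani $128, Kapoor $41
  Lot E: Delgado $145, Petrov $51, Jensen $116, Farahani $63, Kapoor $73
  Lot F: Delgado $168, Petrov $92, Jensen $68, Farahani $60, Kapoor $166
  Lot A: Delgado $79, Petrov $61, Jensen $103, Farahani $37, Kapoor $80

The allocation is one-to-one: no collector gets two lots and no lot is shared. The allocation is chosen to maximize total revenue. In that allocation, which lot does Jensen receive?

Jensen receives Lot A.

Optimal: Delgado→Lot E ($145), Petrov→Lot D ($102), Jensen→Lot A ($103), Farahani→Lot C ($128), Kapoor→Lot F ($166) — total 145+102+103+128+166 = $644.
Column-greedy (each lot in turn goes to its best remaining collector) gives $603, worse by 41.
Next-best assignment: Delgado→Lot E, Petrov→Lot C, Jensen→Lot A, Farahani→Lot D, Kapoor→Lot F = $611.
Swapping Kapoor↔Petrov (Kapoor→Lot D $135, Petrov→Lot F $92) loses 41.
Every other assignment is strictly worse.
Jensen's own top lot is Lot E ($116), but forcing Jensen→Lot E and reassigning the rest optimally gives only $608 — worse by 36.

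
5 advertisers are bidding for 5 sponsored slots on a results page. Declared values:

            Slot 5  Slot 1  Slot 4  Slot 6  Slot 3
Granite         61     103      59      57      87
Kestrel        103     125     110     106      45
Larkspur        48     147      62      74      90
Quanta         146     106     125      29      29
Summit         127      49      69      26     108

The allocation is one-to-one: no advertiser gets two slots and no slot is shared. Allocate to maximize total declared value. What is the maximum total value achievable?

Optimal: Granite→Slot 3 ($87), Kestrel→Slot 6 ($106), Larkspur→Slot 1 ($147), Quanta→Slot 4 ($125), Summit→Slot 5 ($127) — total 87+106+147+125+127 = $592.
Max-entry greedy (repeatedly take the single best remaining cell) gives $568, worse by 24.
Swapping Summit↔Kestrel (Summit→Slot 6 $26, Kestrel→Slot 5 $103) loses 104.
No other one-to-one assignment exceeds $592.

Max total: $592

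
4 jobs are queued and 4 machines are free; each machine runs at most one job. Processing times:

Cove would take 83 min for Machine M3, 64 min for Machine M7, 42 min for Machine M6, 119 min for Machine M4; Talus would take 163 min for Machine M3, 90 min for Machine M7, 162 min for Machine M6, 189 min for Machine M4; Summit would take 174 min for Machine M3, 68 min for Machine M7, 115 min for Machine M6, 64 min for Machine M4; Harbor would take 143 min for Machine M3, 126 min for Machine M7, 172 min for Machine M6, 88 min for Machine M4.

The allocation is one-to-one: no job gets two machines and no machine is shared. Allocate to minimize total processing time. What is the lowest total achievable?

Minimum total: 339 min

This is the linear assignment problem.
Optimal: Cove→Machine M6 (42 min), Talus→Machine M7 (90 min), Summit→Machine M4 (64 min), Harbor→Machine M3 (143 min) — total 42+90+64+143 = 339 min.
Column-greedy (each machine in turn goes to its cheapest remaining job) gives 401 min, worse by 62.
Swapping Talus↔Summit (Talus→Machine M4 189 min, Summit→Machine M7 68 min) adds 103.
No other one-to-one assignment undercuts 339 min.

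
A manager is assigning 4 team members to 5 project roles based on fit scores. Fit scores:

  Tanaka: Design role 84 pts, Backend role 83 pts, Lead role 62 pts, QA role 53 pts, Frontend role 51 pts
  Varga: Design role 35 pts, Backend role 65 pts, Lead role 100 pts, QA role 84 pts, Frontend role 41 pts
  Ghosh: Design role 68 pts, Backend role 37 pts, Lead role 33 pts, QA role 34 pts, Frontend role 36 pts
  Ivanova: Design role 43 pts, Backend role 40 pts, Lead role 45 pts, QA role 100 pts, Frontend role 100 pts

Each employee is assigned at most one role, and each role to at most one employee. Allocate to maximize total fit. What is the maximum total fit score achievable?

Optimal: Tanaka→Backend role (83 pts), Varga→Lead role (100 pts), Ghosh→Design role (68 pts), Ivanova→QA role (100 pts) — total 83+100+68+100 = 351 pts.
Swapping Ghosh↔Tanaka (Ghosh→Backend role 37 pts, Tanaka→Design role 84 pts) loses 30.

Max total: 351 pts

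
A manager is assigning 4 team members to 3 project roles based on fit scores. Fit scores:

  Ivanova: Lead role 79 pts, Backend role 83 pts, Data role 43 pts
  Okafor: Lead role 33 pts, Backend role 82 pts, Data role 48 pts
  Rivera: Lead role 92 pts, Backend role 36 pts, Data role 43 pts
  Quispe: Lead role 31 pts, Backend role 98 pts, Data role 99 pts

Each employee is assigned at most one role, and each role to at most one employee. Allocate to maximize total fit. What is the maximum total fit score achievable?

This is the linear assignment problem.
Optimal: Rivera→Lead role (92 pts), Ivanova→Backend role (83 pts), Quispe→Data role (99 pts) — total 92+83+99 = 274 pts.
Next-best assignment: Rivera→Lead role, Okafor→Backend role, Quispe→Data role = 273 pts.

Maximum total: 274 pts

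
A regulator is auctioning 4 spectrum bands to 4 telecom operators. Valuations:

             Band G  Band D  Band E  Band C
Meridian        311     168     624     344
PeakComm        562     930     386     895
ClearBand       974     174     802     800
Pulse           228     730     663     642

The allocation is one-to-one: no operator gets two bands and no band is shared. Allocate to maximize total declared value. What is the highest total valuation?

This is a one-to-one assignment (maximum-weight bipartite matching).
Optimal: Meridian→Band E ($624M), PeakComm→Band C ($895M), ClearBand→Band G ($974M), Pulse→Band D ($730M) — total 624+895+974+730 = $3223M.
Row-greedy (each operator in turn takes its best remaining band) gives $3170M, worse by 53.
Next-best assignment: Meridian→Band E, PeakComm→Band D, ClearBand→Band G, Pulse→Band C = $3170M.

Max total: $3223M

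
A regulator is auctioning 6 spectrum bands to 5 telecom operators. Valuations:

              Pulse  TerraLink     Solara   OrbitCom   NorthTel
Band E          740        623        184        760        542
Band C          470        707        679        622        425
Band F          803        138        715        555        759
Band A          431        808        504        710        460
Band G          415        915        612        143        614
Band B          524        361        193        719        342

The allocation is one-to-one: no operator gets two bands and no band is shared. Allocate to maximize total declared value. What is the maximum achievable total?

This is a one-to-one assignment (maximum-weight bipartite matching).
Optimal: Pulse→Band E ($740M), TerraLink→Band G ($915M), Solara→Band C ($679M), OrbitCom→Band B ($719M), NorthTel→Band F ($759M) — total 740+915+679+719+759 = $3812M.
Max-entry greedy (repeatedly take the single best remaining cell) gives $3617M, worse by 195.

Max total: $3812M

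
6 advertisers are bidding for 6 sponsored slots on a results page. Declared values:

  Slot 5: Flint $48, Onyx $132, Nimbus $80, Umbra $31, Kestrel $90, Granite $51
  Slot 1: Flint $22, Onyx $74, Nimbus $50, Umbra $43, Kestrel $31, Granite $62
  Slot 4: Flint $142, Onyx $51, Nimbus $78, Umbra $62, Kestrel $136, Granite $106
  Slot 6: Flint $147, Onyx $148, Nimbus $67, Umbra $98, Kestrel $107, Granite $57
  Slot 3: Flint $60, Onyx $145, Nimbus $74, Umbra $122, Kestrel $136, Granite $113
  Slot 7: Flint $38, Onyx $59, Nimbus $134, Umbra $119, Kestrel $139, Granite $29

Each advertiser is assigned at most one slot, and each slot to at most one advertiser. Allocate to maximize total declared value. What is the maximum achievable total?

Optimal: Flint→Slot 6 ($147), Onyx→Slot 5 ($132), Nimbus→Slot 7 ($134), Umbra→Slot 3 ($122), Kestrel→Slot 4 ($136), Granite→Slot 1 ($62) — total 147+132+134+122+136+62 = $733.
Max-entry greedy (repeatedly take the single best remaining cell) gives $693, worse by 40.
Next-best assignment: Flint→Slot 6, Onyx→Slot 5, Nimbus→Slot 7, Umbra→Slot 1, Kestrel→Slot 4, Granite→Slot 3 = $705.

Max total: $733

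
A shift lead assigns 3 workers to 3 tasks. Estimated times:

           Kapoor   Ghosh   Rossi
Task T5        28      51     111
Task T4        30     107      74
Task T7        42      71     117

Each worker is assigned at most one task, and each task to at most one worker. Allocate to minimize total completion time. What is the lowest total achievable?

Min total: 167 min

Optimal: Kapoor→Task T7 (42 min), Ghosh→Task T5 (51 min), Rossi→Task T4 (74 min) — total 42+51+74 = 167 min.
Swapping Rossi↔Ghosh (Rossi→Task T5 111 min, Ghosh→Task T4 107 min) adds 93.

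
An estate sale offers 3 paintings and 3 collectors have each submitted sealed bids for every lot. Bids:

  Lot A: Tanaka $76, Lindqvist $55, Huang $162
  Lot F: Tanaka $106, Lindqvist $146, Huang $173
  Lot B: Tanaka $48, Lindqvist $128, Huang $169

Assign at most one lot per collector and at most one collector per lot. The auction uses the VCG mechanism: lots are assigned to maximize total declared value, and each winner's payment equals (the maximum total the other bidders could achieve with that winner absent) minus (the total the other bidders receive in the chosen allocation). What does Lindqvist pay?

Lindqvist pays $7.

Efficient allocation: Tanaka→Lot F ($106), Lindqvist→Lot B ($128), Huang→Lot A ($162); total welfare W = $396.
Lindqvist receives Lot B at value $128, so the others get W − 128 = $268.
Without Lindqvist: best allocation of the remaining 2 bidders over all 3 lots is Tanaka→Lot F ($106), Huang→Lot B ($169), total $275.
VCG payment = (others' best without Lindqvist) − (others' welfare with Lindqvist) = 275 − 268 = $7.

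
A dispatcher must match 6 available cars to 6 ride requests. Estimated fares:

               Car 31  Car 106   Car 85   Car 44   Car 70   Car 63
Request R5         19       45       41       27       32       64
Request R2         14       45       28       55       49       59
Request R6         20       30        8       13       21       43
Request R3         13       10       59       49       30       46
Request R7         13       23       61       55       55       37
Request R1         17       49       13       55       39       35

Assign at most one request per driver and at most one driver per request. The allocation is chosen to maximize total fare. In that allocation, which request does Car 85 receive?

Optimal: Car 31→Request R6 ($20), Car 106→Request R1 ($49), Car 85→Request R3 ($59), Car 44→Request R2 ($55), Car 70→Request R7 ($55), Car 63→Request R5 ($64) — total 20+49+59+55+55+64 = $302.
Column-greedy (each request in turn goes to its best remaining driver) gives $280, worse by 22.
Every other assignment is strictly worse.
Car 85's own top request is Request R7 ($61), but forcing Car 85→Request R7 and reassigning the rest optimally gives only $292 — worse by 10.

Car 85 receives Request R3.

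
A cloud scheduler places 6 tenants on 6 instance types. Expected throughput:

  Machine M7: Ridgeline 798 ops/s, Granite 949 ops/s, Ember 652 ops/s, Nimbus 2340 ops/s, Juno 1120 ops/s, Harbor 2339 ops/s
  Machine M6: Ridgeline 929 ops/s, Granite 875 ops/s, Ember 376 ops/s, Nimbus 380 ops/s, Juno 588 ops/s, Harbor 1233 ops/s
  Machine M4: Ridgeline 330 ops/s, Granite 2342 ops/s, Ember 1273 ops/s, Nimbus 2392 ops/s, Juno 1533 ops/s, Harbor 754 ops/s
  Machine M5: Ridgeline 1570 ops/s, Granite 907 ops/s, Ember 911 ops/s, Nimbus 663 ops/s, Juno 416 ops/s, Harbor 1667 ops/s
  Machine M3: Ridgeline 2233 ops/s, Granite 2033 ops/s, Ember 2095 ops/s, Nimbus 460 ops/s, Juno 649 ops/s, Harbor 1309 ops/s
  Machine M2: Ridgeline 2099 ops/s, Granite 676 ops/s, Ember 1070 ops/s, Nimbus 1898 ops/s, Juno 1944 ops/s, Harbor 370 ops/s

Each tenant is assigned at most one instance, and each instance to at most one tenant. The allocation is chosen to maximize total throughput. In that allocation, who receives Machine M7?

Optimal: Ridgeline→Machine M5 (1570 ops/s), Granite→Machine M4 (2342 ops/s), Ember→Machine M3 (2095 ops/s), Nimbus→Machine M7 (2340 ops/s), Juno→Machine M2 (1944 ops/s), Harbor→Machine M6 (1233 ops/s) — total 1570+2342+2095+2340+1944+1233 = 11524 ops/s.
Row-greedy (each tenant in turn takes its best remaining instance) gives 10240 ops/s, worse by 1284.
Swapping Ember↔Harbor (Ember→Machine M6 376 ops/s, Harbor→Machine M3 1309 ops/s) loses 1643.
Nimbus's own top instance is Machine M4 (2392 ops/s), but forcing Nimbus→Machine M4 and reassigning the rest optimally gives only 11215 ops/s — worse by 309.

Nimbus receives Machine M7.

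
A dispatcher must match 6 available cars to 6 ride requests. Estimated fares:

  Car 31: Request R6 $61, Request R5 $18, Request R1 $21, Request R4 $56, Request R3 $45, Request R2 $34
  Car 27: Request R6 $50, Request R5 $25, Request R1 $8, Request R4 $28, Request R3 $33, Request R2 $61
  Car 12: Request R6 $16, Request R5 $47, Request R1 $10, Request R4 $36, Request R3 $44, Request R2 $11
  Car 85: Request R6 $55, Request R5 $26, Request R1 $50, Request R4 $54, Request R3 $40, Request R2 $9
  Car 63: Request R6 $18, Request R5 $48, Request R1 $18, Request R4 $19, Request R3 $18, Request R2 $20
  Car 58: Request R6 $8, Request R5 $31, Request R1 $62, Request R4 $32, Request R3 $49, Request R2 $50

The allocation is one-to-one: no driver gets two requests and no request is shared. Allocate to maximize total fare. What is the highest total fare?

Treat this as an assignment problem: match each driver to one request.
Optimal: Car 31→Request R6 ($61), Car 27→Request R2 ($61), Car 12→Request R3 ($44), Car 85→Request R4 ($54), Car 63→Request R5 ($48), Car 58→Request R1 ($62) — total 61+61+44+54+48+62 = $330.
Row-greedy (each driver in turn takes its best remaining request) gives $290, worse by 40.

Max total: $330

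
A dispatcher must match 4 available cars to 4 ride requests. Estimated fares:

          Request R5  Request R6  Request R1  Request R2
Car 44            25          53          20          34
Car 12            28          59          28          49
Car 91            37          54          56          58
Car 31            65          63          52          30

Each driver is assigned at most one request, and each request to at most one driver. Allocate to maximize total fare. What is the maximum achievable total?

This is a one-to-one assignment (maximum-weight bipartite matching).
Optimal: Car 44→Request R6 ($53), Car 12→Request R2 ($49), Car 91→Request R1 ($56), Car 31→Request R5 ($65) — total 53+49+56+65 = $223.
Next-best assignment: Car 44→Request R2, Car 12→Request R6, Car 91→Request R1, Car 31→Request R5 = $214.
Every other assignment is strictly worse.

Maximum total: $223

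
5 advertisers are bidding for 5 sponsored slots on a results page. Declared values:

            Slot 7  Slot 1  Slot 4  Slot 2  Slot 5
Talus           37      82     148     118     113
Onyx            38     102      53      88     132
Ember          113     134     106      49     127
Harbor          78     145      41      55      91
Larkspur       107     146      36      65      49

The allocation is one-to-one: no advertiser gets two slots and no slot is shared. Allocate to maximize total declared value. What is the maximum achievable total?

Optimal: Talus→Slot 4 ($148), Onyx→Slot 2 ($88), Ember→Slot 5 ($127), Harbor→Slot 1 ($145), Larkspur→Slot 7 ($107) — total 148+88+127+145+107 = $615.
Checked against all permutations: $615 is optimal.

Max total: $615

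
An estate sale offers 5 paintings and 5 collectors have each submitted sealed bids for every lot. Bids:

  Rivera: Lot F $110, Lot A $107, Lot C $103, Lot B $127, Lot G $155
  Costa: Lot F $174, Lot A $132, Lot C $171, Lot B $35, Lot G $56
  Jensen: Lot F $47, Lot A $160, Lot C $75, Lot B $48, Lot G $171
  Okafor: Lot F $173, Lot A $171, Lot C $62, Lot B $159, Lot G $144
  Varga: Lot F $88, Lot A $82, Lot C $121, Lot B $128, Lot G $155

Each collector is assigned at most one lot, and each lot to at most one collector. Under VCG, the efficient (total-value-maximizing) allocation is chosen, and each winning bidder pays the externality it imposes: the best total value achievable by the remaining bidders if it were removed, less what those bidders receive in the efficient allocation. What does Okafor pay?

Efficient allocation: Rivera→Lot G ($155), Costa→Lot C ($171), Jensen→Lot A ($160), Okafor→Lot F ($173), Varga→Lot B ($128); total welfare W = $787.
Okafor receives Lot F at value $173, so the others get W − 173 = $614.
Without Okafor: best allocation of the remaining 4 bidders over all 5 lots is Rivera→Lot G ($155), Costa→Lot F ($174), Jensen→Lot A ($160), Varga→Lot B ($128), total $617.
VCG payment = (others' best without Okafor) − (others' welfare with Okafor) = 617 − 614 = $3.

Okafor pays $3.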